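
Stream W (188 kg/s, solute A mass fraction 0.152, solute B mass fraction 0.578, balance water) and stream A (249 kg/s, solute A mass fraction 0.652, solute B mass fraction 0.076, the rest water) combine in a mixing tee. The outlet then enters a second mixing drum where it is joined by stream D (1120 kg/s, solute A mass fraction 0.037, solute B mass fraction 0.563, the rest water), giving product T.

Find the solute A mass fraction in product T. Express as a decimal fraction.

Overall, product flow = 1557 kg/s.
solute A in = 188×0.152 + 249×0.652 + 1120×0.037 = 232.36 kg/s.
solute A fraction in T = 0.149.

0.149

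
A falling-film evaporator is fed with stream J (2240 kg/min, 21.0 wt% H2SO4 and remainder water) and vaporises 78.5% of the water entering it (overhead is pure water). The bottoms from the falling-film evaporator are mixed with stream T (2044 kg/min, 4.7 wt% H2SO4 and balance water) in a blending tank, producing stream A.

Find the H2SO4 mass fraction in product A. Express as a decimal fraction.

Vapour removed = 0.785×0.790×2240 = 1389.1 kg/min; concentrate = 850.86 kg/min.
H2SO4 reaching the mixer = 470.4 (from concentrate) + 2044×0.047 = 566.47 kg/min.
Product flow = 850.86 + 2044 = 2894.9 kg/min; H2SO4 fraction = 0.196.

0.196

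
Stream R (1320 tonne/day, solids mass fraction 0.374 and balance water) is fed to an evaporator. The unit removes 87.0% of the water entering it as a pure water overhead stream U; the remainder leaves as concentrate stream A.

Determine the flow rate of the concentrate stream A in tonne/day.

601.1 tonne/day

water entering = 1320×0.626 = 826.32 tonne/day; overhead removed = 0.870×826.32 = 718.9 tonne/day.
Concentrate = 1320 − 718.9 = 601.1 tonne/day.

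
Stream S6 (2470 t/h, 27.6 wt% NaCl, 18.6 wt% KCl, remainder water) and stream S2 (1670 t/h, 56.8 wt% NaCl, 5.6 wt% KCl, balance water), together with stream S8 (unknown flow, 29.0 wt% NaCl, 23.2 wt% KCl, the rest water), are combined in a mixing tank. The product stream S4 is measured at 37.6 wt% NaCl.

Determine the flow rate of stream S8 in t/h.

856.3 t/h

Let S8 be the unknown flow. Total out = 4140 + S8.
NaCl balance: 1630.3 + 0.290·S8 = 0.376·(4140 + S8)
(0.290 − 0.376)·S8 = 0.376×4140 − 1630.3 = -73.64
S8 = -73.64 / -0.086 = 856.28 t/h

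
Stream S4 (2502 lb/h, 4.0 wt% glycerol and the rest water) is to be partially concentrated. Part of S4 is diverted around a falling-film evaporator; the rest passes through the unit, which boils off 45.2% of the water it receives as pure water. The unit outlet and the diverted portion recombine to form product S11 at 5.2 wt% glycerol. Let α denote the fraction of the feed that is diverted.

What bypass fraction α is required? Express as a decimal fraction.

0.468

All 2502×0.040 = 100.08 lb/h of glycerol reaches S11, so S11 = 100.08/0.052 = 1924.6 lb/h and vapour = 577.38 lb/h.
The evaporator receives (1−α)·2502 of feed at 0.960 water and removes 0.452 of that water:
0.452×0.960×(1−α)×2502 = 577.38
(1−α) = 577.38/1085.7 = 0.5318;  α = 0.4682.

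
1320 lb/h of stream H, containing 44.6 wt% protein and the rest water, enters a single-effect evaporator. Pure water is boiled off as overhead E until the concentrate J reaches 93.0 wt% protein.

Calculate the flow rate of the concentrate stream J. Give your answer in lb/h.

protein is conserved: 1320×0.446 = 588.72 lb/h all reports to the concentrate.
Concentrate = 588.72/(target fraction) = 633.03 lb/h.

633 lb/h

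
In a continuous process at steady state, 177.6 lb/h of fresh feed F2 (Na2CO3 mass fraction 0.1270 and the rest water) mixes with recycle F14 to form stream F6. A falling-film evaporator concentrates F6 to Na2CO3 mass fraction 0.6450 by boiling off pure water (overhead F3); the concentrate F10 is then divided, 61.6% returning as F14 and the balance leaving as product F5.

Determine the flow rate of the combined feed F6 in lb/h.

233.7 lb/h

Overall Na2CO3 balance (none leaves overhead): Na2CO3 in fresh feed = Na2CO3 in product, i.e. 177.6×0.127 = (1−0.616)·F10·0.645.
F10 = 22.555/(0.645×0.384) = 91.066 lb/h.
Recycle F14 = 0.616×91.066 = 56.097 lb/h.
Combined feed F6 = 177.6 + 56.097 = 233.7 lb/h.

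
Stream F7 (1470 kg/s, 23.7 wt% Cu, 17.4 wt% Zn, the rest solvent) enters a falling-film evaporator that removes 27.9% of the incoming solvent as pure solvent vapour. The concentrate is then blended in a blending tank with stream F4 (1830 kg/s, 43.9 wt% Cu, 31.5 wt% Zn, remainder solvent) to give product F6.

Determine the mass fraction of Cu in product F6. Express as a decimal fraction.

Vapour removed = 0.279×0.589×1470 = 241.57 kg/s; concentrate = 1228.4 kg/s.
Cu reaching the mixer = 348.39 (from concentrate) + 1830×0.439 = 1151.8 kg/s.
Product flow = 1228.4 + 1830 = 3058.4 kg/s; Cu fraction = 0.377.

0.377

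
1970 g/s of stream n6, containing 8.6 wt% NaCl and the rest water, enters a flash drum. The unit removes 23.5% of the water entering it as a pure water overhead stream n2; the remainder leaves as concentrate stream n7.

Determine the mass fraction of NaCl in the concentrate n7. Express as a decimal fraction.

NaCl is not removed: 1970×0.086 = 169.42 g/s of NaCl enters n7.
water entering = 1970×0.914 = 1800.6 g/s; overhead removed = 0.235×1800.6 = 423.14 g/s.
Concentrate = 1970 − 423.14 = 1546.9 g/s.
Mass fraction = 169.42/1546.9 = 0.110.

0.110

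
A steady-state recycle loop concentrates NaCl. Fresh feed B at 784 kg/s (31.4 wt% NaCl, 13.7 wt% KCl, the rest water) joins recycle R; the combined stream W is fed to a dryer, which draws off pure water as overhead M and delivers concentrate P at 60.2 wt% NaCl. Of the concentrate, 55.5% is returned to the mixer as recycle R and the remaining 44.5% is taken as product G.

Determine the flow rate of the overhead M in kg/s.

375.1 kg/s

Overall NaCl balance (none leaves overhead): NaCl in fresh feed = NaCl in product, i.e. 784×0.314 = (1−0.555)·P·0.602.
P = 246.18/(0.602×0.445) = 918.94 kg/s.
Recycle R = 0.555×918.94 = 510.01 kg/s.
Combined feed W = 784 + 510.01 = 1294 kg/s.
Overhead M = W − P = 1294 − 918.94 = 375.07 kg/s.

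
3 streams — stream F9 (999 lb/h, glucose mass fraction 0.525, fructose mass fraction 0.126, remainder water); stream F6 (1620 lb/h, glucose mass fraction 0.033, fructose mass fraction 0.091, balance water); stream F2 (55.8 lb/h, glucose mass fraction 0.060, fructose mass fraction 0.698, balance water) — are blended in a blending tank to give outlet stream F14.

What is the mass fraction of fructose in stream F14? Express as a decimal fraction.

0.117

Total flow out = 999 + 1620 + 55.8 = 2674.8 lb/h.
fructose in = 999×0.126 + 1620×0.091 + 55.8×0.698 = 312.24 lb/h.
fructose mass fraction in F14 = 312.24/2674.8 = 0.117.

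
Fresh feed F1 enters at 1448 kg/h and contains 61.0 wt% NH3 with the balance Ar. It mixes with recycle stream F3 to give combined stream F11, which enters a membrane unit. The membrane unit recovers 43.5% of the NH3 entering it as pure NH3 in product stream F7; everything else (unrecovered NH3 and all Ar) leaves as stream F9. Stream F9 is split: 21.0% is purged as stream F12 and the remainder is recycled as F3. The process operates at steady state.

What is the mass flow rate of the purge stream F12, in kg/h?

754 kg/h

Ar enters only via F1 and leaves only via the purge: 1448×0.390 = 0.210×(Ar in F9), and the membrane unit passes all Ar, so Ar in F11 = Ar in F9 = 2689.1 kg/h.
NH3 in F11: m_A = 1448×0.610 + (1−0.210)·(1−0.435)·m_A, so m_A = 883.28/0.5536 = 1595.4 kg/h.
F9 = (1−0.435)×1595.4 + 2689.1 = 3590.5 kg/h.
Purge F12 = 0.210×3590.5 = 754.01 kg/h.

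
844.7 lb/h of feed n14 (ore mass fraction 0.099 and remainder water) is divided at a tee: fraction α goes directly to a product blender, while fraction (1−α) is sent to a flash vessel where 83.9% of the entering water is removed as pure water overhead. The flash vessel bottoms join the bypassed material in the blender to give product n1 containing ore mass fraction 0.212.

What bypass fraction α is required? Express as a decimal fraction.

All 844.7×0.099 = 83.625 lb/h of ore reaches n1, so n1 = 83.625/0.212 = 394.46 lb/h and vapour = 450.24 lb/h.
The evaporator receives (1−α)·844.7 of feed at 0.901 water and removes 0.839 of that water:
0.839×0.901×(1−α)×844.7 = 450.24
(1−α) = 450.24/638.54 = 0.7051;  α = 0.2949.

0.295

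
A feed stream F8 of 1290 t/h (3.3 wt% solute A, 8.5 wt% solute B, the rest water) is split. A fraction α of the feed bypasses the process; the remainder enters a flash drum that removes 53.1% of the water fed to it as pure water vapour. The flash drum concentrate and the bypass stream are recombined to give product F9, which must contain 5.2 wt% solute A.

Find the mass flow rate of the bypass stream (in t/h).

283.6 t/h

All 1290×0.033 = 42.57 t/h of solute A reaches F9, so F9 = 42.57/0.052 = 818.65 t/h and vapour = 471.35 t/h.
The evaporator receives (1−α)·1290 of feed at 0.882 water and removes 0.531 of that water:
0.531×0.882×(1−α)×1290 = 471.35
(1−α) = 471.35/604.16 = 0.7802;  α = 0.2198.
Bypass flow = 0.2198×1290 = 283.59 t/h.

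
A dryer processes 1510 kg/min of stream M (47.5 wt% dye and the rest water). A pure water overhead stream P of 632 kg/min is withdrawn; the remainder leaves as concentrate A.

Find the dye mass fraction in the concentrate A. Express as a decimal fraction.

dye is not removed: 1510×0.475 = 717.25 kg/min of dye enters A.
Concentrate = 1510 − 632 = 878 kg/min.
Mass fraction = 717.25/878 = 0.8169.

0.8169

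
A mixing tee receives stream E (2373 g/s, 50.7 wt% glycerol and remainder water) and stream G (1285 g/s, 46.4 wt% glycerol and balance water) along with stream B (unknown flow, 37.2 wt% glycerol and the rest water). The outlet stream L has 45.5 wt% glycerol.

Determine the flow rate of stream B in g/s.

Let B be the unknown flow. Total out = 3658 + B.
glycerol balance: 1799.4 + 0.372·B = 0.455·(3658 + B)
(0.372 − 0.455)·B = 0.455×3658 − 1799.4 = -134.96
B = -134.96 / -0.083 = 1626 g/s

1626 g/s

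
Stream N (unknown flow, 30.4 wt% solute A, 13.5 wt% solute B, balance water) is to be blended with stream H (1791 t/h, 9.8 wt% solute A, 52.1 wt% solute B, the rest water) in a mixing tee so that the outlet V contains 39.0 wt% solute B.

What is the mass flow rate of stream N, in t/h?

920.1 t/h

Let N be the unknown flow. Total out = 1791 + N.
solute B balance: 933.11 + 0.135·N = 0.390·(1791 + N)
(0.135 − 0.390)·N = 0.390×1791 − 933.11 = -234.62
N = -234.62 / -0.255 = 920.08 t/h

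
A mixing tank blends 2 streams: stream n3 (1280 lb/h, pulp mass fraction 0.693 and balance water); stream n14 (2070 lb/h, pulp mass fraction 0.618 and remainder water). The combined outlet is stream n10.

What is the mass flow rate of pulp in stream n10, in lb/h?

2166 lb/h

pulp out = pulp in = 1280×0.693 + 2070×0.618 = 2166.3 lb/h.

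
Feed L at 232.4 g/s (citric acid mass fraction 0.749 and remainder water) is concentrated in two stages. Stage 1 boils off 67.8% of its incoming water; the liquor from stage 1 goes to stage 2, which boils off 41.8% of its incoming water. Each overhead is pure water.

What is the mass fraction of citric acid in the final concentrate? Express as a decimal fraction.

0.941

water in feed = 232.4×0.251 = 58.332 g/s.
After stage 1: water left = (1−0.678)×58.332 = 18.783; stream total = 192.85 g/s.
After stage 2: water left = (1−0.418)×18.783 = 10.932; final concentrate = 185 g/s.
citric acid fraction = 174.07/185 = 0.941.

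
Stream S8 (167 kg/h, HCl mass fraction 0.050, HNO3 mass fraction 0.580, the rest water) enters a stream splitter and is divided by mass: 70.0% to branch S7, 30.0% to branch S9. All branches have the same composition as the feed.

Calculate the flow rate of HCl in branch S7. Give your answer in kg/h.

5.845 kg/h

Branch S7 total = 0.700×167 = 116.9 kg/h.
HCl in S7 = 0.050×116.9 = 5.845 kg/h.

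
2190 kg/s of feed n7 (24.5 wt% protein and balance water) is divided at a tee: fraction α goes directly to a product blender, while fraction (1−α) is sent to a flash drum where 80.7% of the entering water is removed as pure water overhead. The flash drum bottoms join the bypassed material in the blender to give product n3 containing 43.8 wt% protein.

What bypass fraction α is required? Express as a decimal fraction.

0.277

All 2190×0.245 = 536.55 kg/s of protein reaches n3, so n3 = 536.55/0.438 = 1225 kg/s and vapour = 965 kg/s.
The evaporator receives (1−α)·2190 of feed at 0.755 water and removes 0.807 of that water:
0.807×0.755×(1−α)×2190 = 965
(1−α) = 965/1334.3 = 0.7232;  α = 0.2768.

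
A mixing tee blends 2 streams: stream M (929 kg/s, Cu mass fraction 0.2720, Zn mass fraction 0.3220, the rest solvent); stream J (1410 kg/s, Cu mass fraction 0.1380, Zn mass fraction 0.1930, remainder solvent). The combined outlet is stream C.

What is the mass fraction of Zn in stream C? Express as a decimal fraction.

0.2442

Total flow out = 929 + 1410 = 2339 kg/s.
Zn in = 929×0.322 + 1410×0.193 = 571.27 kg/s.
Zn mass fraction in C = 571.27/2339 = 0.2442.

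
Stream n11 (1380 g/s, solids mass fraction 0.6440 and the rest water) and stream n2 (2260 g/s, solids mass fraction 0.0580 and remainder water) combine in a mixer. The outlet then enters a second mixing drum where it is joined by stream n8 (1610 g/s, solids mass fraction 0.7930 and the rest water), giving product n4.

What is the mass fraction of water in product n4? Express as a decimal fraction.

Overall, product flow = 5250 g/s.
water in = 1380×0.356 + 2260×0.942 + 1610×0.207 = 2953.5 g/s.
water fraction in n4 = 0.5626.

0.5626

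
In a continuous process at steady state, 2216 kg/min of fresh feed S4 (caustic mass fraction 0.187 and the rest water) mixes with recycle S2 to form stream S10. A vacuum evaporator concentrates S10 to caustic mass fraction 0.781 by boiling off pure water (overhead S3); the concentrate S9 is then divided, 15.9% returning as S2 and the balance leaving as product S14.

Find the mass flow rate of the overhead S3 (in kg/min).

1685 kg/min

Overall caustic balance (none leaves overhead): caustic in fresh feed = caustic in product, i.e. 2216×0.187 = (1−0.159)·S9·0.781.
S9 = 414.39/(0.781×0.841) = 630.91 kg/min.
Recycle S2 = 0.159×630.91 = 100.31 kg/min.
Combined feed S10 = 2216 + 100.31 = 2316.3 kg/min.
Overhead S3 = S10 − S9 = 2316.3 − 630.91 = 1685.4 kg/min.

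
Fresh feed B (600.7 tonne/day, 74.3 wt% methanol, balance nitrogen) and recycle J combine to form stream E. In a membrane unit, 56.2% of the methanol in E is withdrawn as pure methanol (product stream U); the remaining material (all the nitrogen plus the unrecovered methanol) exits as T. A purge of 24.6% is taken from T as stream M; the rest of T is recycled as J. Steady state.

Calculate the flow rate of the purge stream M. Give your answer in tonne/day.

226.2 tonne/day

nitrogen enters only via B and leaves only via the purge: 600.7×0.257 = 0.246×(nitrogen in T), and the membrane unit passes all nitrogen, so nitrogen in E = nitrogen in T = 627.56 tonne/day.
methanol in E: m_A = 600.7×0.743 + (1−0.246)·(1−0.562)·m_A, so m_A = 446.32/0.6697 = 666.4 tonne/day.
T = (1−0.562)×666.4 + 627.56 = 919.44 tonne/day.
Purge M = 0.246×919.44 = 226.18 tonne/day.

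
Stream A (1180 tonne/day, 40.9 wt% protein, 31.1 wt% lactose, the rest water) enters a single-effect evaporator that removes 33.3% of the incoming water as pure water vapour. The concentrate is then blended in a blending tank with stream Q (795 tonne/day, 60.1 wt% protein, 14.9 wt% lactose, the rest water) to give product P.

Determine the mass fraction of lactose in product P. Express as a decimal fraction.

0.260

Vapour removed = 0.333×0.280×1180 = 110.02 tonne/day; concentrate = 1070 tonne/day.
lactose reaching the mixer = 366.98 (from concentrate) + 795×0.149 = 485.44 tonne/day.
Product flow = 1070 + 795 = 1865 tonne/day; lactose fraction = 0.260.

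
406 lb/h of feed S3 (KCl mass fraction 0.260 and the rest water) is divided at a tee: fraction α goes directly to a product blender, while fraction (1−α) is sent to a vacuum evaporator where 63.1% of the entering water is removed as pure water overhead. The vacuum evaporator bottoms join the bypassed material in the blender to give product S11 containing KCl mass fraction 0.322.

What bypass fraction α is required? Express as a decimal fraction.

0.588

All 406×0.260 = 105.56 lb/h of KCl reaches S11, so S11 = 105.56/0.322 = 327.83 lb/h and vapour = 78.174 lb/h.
The evaporator receives (1−α)·406 of feed at 0.740 water and removes 0.631 of that water:
0.631×0.740×(1−α)×406 = 78.174
(1−α) = 78.174/189.58 = 0.4124;  α = 0.5876.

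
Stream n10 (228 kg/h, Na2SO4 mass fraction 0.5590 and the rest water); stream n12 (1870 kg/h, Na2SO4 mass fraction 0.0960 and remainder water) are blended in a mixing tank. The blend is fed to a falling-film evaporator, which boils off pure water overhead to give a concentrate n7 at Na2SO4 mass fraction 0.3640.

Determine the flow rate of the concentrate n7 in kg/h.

843.3 kg/h

Na2SO4 entering = 228×0.559 + 1870×0.096 = 306.97 kg/h.
All Na2SO4 reports to n7, so n7 = 306.97/0.364 = 843.33 kg/h.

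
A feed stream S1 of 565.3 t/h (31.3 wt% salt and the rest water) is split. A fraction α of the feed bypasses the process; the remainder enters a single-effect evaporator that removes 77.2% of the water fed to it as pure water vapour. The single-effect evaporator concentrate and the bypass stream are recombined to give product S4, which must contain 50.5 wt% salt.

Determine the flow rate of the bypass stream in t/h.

160.1 t/h

All 565.3×0.313 = 176.94 t/h of salt reaches S4, so S4 = 176.94/0.505 = 350.37 t/h and vapour = 214.93 t/h.
The evaporator receives (1−α)·565.3 of feed at 0.687 water and removes 0.772 of that water:
0.772×0.687×(1−α)×565.3 = 214.93
(1−α) = 214.93/299.81 = 0.7169;  α = 0.2831.
Bypass flow = 0.2831×565.3 = 160.06 t/h.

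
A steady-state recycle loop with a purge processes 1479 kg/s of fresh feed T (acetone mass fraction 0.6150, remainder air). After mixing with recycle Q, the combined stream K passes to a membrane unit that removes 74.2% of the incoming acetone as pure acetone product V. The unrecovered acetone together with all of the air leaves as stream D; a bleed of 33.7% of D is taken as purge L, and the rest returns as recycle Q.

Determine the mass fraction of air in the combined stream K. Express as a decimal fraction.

air enters only via T and leaves only via the purge: 1479×0.385 = 0.337×(air in D), and the membrane unit passes all air, so air in K = air in D = 1689.7 kg/s.
acetone in K: m_A = 1479×0.615 + (1−0.337)·(1−0.742)·m_A, so m_A = 909.59/0.8289 = 1097.3 kg/s.
K = 1097.3 + 1689.7 = 2786.9 kg/s.
air fraction in K = 1689.7/2786.9 = 0.6063.

0.6063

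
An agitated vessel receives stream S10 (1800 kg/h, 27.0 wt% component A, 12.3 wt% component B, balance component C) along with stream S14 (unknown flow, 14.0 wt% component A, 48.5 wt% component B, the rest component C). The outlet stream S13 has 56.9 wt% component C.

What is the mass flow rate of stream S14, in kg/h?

Let S14 be the unknown flow. Total out = 1800 + S14.
component C balance: 1092.6 + 0.375·S14 = 0.569·(1800 + S14)
(0.375 − 0.569)·S14 = 0.569×1800 − 1092.6 = -68.4
S14 = -68.4 / -0.194 = 352.58 kg/h

352.6 kg/h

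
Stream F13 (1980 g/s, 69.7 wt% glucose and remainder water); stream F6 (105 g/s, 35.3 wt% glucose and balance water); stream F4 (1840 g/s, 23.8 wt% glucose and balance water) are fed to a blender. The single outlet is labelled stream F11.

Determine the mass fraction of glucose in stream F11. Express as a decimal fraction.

0.4726

Total flow out = 1980 + 105 + 1840 = 3925 g/s.
glucose in = 1980×0.697 + 105×0.353 + 1840×0.238 = 1855 g/s.
glucose mass fraction in F11 = 1855/3925 = 0.4726.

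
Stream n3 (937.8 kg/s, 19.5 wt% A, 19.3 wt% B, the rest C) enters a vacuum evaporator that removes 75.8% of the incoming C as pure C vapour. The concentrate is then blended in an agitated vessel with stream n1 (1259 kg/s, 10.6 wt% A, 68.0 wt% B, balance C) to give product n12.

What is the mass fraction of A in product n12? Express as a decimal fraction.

Vapour removed = 0.758×0.612×937.8 = 435.04 kg/s; concentrate = 502.76 kg/s.
A reaching the mixer = 182.87 (from concentrate) + 1259×0.106 = 316.33 kg/s.
Product flow = 502.76 + 1259 = 1761.8 kg/s; A fraction = 0.180.

0.180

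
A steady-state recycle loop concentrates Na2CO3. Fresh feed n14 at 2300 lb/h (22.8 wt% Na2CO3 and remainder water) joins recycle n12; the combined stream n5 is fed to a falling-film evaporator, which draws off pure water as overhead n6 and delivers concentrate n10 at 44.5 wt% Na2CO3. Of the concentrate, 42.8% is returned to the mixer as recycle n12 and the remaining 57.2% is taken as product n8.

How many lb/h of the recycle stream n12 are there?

Overall Na2CO3 balance (none leaves overhead): Na2CO3 in fresh feed = Na2CO3 in product, i.e. 2300×0.228 = (1−0.428)·n10·0.445.
n10 = 524.4/(0.445×0.572) = 2060.2 lb/h.
Recycle n12 = 0.428×2060.2 = 881.76 lb/h.

881.8 lb/h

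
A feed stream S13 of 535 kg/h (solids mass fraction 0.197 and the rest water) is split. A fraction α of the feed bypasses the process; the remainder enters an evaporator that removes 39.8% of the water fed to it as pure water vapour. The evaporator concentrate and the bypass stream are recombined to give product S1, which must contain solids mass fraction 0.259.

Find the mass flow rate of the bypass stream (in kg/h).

134.3 kg/h

All 535×0.197 = 105.4 kg/h of solids reaches S1, so S1 = 105.4/0.259 = 406.93 kg/h and vapour = 128.07 kg/h.
The evaporator receives (1−α)·535 of feed at 0.803 water and removes 0.398 of that water:
0.398×0.803×(1−α)×535 = 128.07
(1−α) = 128.07/170.98 = 0.7490;  α = 0.2510.
Bypass flow = 0.2510×535 = 134.27 kg/h.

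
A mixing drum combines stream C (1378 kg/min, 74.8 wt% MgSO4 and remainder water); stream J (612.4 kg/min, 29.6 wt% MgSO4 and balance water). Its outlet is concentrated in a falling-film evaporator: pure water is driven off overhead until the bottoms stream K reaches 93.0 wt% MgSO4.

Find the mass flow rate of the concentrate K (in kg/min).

MgSO4 entering = 1378×0.748 + 612.4×0.296 = 1212 kg/min.
All MgSO4 reports to K, so K = 1212/0.930 = 1303.2 kg/min.

1303 kg/min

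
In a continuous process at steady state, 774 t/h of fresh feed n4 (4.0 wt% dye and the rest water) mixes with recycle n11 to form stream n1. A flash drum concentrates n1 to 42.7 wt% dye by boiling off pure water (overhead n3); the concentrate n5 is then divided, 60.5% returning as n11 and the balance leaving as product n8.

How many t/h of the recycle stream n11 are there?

111.1 t/h

Overall dye balance (none leaves overhead): dye in fresh feed = dye in product, i.e. 774×0.040 = (1−0.605)·n5·0.427.
n5 = 30.96/(0.427×0.395) = 183.56 t/h.
Recycle n11 = 0.605×183.56 = 111.05 t/h.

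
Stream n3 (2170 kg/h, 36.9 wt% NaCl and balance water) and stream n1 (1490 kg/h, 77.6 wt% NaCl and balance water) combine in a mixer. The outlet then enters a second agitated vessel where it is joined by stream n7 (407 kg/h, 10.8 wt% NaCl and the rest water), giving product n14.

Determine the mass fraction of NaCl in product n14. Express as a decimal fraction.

Overall, product flow = 4067 kg/h.
NaCl in = 2170×0.369 + 1490×0.776 + 407×0.108 = 2000.9 kg/h.
NaCl fraction in n14 = 0.4920.

0.4920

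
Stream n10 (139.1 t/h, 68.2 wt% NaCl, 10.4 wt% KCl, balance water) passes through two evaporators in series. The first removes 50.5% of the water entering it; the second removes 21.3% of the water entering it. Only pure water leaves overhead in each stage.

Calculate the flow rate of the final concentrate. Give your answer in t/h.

120.9 t/h

water in feed = 139.1×0.214 = 29.767 t/h.
After stage 1: water left = (1−0.505)×29.767 = 14.735; stream total = 124.07 t/h.
After stage 2: water left = (1−0.213)×14.735 = 11.596; final concentrate = 120.93 t/h.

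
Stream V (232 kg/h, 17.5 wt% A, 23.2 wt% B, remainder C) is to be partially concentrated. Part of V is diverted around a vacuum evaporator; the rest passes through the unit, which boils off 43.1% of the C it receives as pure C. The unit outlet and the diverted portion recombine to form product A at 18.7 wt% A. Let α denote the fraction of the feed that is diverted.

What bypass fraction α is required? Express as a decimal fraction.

0.749

All 232×0.175 = 40.6 kg/h of A reaches A, so A = 40.6/0.187 = 217.11 kg/h and vapour = 14.888 kg/h.
The evaporator receives (1−α)·232 of feed at 0.593 C and removes 0.431 of that C:
0.431×0.593×(1−α)×232 = 14.888
(1−α) = 14.888/59.295 = 0.2511;  α = 0.7489.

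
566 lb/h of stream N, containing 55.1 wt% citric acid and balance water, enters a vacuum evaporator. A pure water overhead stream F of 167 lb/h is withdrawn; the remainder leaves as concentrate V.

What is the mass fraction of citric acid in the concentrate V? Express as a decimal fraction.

0.7816

citric acid is not removed: 566×0.551 = 311.87 lb/h of citric acid enters V.
Concentrate = 566 − 167 = 399 lb/h.
Mass fraction = 311.87/399 = 0.7816.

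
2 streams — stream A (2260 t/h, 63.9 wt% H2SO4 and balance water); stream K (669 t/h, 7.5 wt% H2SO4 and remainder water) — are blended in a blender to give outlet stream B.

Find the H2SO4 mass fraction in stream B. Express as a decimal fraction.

0.510

Total flow out = 2260 + 669 = 2929 t/h.
H2SO4 in = 2260×0.639 + 669×0.075 = 1494.3 t/h.
H2SO4 mass fraction in B = 1494.3/2929 = 0.510.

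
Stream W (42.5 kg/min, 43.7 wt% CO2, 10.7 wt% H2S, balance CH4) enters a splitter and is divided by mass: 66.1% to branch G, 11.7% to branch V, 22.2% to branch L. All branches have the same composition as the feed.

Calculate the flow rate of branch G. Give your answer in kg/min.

Branch G flow = 0.661×42.5 = 28.093 kg/min.

28.09 kg/min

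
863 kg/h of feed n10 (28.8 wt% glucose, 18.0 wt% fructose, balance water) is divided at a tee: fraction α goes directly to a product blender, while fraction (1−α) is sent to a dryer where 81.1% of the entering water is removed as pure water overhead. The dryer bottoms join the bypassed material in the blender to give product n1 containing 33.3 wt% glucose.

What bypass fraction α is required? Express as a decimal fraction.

All 863×0.288 = 248.54 kg/h of glucose reaches n1, so n1 = 248.54/0.333 = 746.38 kg/h and vapour = 116.62 kg/h.
The evaporator receives (1−α)·863 of feed at 0.532 water and removes 0.811 of that water:
0.811×0.532×(1−α)×863 = 116.62
(1−α) = 116.62/372.34 = 0.3132;  α = 0.6868.

0.687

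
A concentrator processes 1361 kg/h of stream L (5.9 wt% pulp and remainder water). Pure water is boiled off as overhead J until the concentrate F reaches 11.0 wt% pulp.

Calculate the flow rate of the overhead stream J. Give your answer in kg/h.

pulp is conserved: 1361×0.059 = 80.299 kg/h all reports to the concentrate.
Concentrate = 80.299/(target fraction) = 729.99 kg/h.
Overhead = 1361 − 729.99 = 631.01 kg/h.

631 kg/h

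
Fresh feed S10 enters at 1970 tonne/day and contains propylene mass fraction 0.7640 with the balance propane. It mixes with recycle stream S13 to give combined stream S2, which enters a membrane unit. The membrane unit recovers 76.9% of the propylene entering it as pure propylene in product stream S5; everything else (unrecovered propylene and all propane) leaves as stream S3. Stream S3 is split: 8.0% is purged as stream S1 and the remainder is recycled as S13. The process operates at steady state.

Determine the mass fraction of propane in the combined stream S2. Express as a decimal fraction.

propane enters only via S10 and leaves only via the purge: 1970×0.236 = 0.080×(propane in S3), and the membrane unit passes all propane, so propane in S2 = propane in S3 = 5811.5 tonne/day.
propylene in S2: m_A = 1970×0.764 + (1−0.080)·(1−0.769)·m_A, so m_A = 1505.1/0.7875 = 1911.3 tonne/day.
S2 = 1911.3 + 5811.5 = 7722.8 tonne/day.
propane fraction in S2 = 5811.5/7722.8 = 0.7525.

0.7525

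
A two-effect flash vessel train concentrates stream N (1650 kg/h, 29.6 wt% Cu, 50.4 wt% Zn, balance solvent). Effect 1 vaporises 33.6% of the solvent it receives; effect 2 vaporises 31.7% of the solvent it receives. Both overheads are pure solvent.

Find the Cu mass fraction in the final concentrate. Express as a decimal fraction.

0.332

solvent in feed = 1650×0.200 = 330 kg/h.
After stage 1: solvent left = (1−0.336)×330 = 219.12; stream total = 1539.1 kg/h.
After stage 2: solvent left = (1−0.317)×219.12 = 149.66; final concentrate = 1469.7 kg/h.
Cu fraction = 488.4/1469.7 = 0.332.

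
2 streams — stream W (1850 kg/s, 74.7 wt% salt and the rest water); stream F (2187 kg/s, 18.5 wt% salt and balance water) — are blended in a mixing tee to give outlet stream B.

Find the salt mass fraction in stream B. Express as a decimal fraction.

Total flow out = 1850 + 2187 = 4037 kg/s.
salt in = 1850×0.747 + 2187×0.185 = 1786.5 kg/s.
salt mass fraction in B = 1786.5/4037 = 0.443.

0.443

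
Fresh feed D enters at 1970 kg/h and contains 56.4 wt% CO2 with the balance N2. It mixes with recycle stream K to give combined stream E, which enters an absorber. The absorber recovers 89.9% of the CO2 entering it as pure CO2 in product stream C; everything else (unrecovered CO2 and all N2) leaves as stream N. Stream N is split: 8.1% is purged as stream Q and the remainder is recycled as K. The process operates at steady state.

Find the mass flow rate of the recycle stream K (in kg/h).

N2 enters only via D and leaves only via the purge: 1970×0.436 = 0.081×(N2 in N), and the absorber passes all N2, so N2 in E = N2 in N = 10604 kg/h.
CO2 in E: m_A = 1970×0.564 + (1−0.081)·(1−0.899)·m_A, so m_A = 1111.1/0.9072 = 1224.8 kg/h.
N = (1−0.899)×1224.8 + 10604 = 10728 kg/h.
Recycle K = (1−0.081)×10728 = 9858.7 kg/h.

9859 kg/h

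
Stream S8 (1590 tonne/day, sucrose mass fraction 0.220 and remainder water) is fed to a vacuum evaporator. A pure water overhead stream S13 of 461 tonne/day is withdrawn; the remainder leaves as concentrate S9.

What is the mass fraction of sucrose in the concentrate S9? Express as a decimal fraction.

0.310

sucrose is not removed: 1590×0.220 = 349.8 tonne/day of sucrose enters S9.
Concentrate = 1590 − 461 = 1129 tonne/day.
Mass fraction = 349.8/1129 = 0.310.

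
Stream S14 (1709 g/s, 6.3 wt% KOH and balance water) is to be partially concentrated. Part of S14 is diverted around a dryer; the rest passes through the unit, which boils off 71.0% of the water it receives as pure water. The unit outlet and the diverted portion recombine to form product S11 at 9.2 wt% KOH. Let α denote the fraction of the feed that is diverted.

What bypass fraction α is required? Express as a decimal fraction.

All 1709×0.063 = 107.67 g/s of KOH reaches S11, so S11 = 107.67/0.092 = 1170.3 g/s and vapour = 538.71 g/s.
The evaporator receives (1−α)·1709 of feed at 0.937 water and removes 0.710 of that water:
0.710×0.937×(1−α)×1709 = 538.71
(1−α) = 538.71/1136.9 = 0.4738;  α = 0.5262.

0.526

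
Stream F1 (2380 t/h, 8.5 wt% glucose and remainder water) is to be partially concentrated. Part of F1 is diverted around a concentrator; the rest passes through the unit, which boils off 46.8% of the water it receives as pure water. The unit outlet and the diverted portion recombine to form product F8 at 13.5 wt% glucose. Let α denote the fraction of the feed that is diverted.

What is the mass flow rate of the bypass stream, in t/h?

321.5 t/h

All 2380×0.085 = 202.3 t/h of glucose reaches F8, so F8 = 202.3/0.135 = 1498.5 t/h and vapour = 881.48 t/h.
The evaporator receives (1−α)·2380 of feed at 0.915 water and removes 0.468 of that water:
0.468×0.915×(1−α)×2380 = 881.48
(1−α) = 881.48/1019.2 = 0.8649;  α = 0.1351.
Bypass flow = 0.1351×2380 = 321.52 t/h.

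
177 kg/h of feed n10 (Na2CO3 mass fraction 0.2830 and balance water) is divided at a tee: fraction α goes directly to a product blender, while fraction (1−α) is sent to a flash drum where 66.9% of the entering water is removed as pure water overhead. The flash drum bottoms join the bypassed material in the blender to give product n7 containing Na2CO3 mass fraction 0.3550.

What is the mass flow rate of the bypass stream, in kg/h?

All 177×0.283 = 50.091 kg/h of Na2CO3 reaches n7, so n7 = 50.091/0.355 = 141.1 kg/h and vapour = 35.899 kg/h.
The evaporator receives (1−α)·177 of feed at 0.717 water and removes 0.669 of that water:
0.669×0.717×(1−α)×177 = 35.899
(1−α) = 35.899/84.902 = 0.4228;  α = 0.5772.
Bypass flow = 0.5772×177 = 102.16 kg/h.

102.2 kg/h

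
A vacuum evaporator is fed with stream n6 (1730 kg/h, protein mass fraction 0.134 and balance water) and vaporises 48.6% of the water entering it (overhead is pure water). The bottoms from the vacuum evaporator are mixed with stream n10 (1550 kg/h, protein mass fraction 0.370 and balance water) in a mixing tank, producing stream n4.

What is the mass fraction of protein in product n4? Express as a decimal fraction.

Vapour removed = 0.486×0.866×1730 = 728.12 kg/h; concentrate = 1001.9 kg/h.
protein reaching the mixer = 231.82 (from concentrate) + 1550×0.370 = 805.32 kg/h.
Product flow = 1001.9 + 1550 = 2551.9 kg/h; protein fraction = 0.316.

0.316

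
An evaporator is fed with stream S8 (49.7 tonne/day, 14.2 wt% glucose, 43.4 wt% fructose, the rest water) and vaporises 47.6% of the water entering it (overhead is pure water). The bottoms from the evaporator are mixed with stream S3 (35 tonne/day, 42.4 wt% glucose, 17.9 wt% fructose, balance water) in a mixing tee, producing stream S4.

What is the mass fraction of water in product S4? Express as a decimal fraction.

Vapour removed = 0.476×0.424×49.7 = 10.031 tonne/day; concentrate = 39.669 tonne/day.
water reaching the mixer = 11.042 (from concentrate) + 35×0.397 = 24.937 tonne/day.
Product flow = 39.669 + 35 = 74.669 tonne/day; water fraction = 0.334.

0.334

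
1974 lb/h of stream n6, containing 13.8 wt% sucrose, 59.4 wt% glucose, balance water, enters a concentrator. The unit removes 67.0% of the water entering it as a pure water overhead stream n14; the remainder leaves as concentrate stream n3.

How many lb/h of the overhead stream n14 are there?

water entering = 1974×0.268 = 529.03 lb/h; overhead removed = 0.670×529.03 = 354.45 lb/h.

354.5 lb/h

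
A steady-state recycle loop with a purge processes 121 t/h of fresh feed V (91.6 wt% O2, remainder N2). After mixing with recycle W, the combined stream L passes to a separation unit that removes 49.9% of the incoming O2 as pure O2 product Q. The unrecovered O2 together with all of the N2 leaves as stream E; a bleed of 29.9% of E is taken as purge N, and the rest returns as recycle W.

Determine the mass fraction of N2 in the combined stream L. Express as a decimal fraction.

0.166

N2 enters only via V and leaves only via the purge: 121×0.084 = 0.299×(N2 in E), and the separation unit passes all N2, so N2 in L = N2 in E = 33.993 t/h.
O2 in L: m_A = 121×0.916 + (1−0.299)·(1−0.499)·m_A, so m_A = 110.84/0.6488 = 170.83 t/h.
L = 170.83 + 33.993 = 204.83 t/h.
N2 fraction in L = 33.993/204.83 = 0.166.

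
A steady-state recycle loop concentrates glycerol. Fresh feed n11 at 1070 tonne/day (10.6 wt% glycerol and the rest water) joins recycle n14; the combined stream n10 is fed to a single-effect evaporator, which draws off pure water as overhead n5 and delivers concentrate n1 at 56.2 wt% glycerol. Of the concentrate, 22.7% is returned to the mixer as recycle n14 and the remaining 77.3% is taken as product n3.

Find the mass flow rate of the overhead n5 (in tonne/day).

Overall glycerol balance (none leaves overhead): glycerol in fresh feed = glycerol in product, i.e. 1070×0.106 = (1−0.227)·n1·0.562.
n1 = 113.42/(0.562×0.773) = 261.08 tonne/day.
Recycle n14 = 0.227×261.08 = 59.265 tonne/day.
Combined feed n10 = 1070 + 59.265 = 1129.3 tonne/day.
Overhead n5 = n10 − n1 = 1129.3 − 261.08 = 868.19 tonne/day.

868.2 tonne/day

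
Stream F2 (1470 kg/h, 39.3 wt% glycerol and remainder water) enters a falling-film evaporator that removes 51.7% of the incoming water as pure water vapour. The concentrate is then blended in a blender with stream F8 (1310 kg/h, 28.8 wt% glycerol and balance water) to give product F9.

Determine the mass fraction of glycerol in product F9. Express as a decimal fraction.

0.412

Vapour removed = 0.517×0.607×1470 = 461.31 kg/h; concentrate = 1008.7 kg/h.
glycerol reaching the mixer = 577.71 (from concentrate) + 1310×0.288 = 954.99 kg/h.
Product flow = 1008.7 + 1310 = 2318.7 kg/h; glycerol fraction = 0.412.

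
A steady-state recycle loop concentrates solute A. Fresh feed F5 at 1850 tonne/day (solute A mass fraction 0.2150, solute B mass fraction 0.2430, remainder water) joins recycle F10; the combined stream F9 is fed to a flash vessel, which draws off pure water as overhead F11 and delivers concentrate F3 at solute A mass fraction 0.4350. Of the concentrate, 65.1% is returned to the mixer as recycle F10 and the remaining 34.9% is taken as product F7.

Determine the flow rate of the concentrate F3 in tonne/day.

Overall solute A balance (none leaves overhead): solute A in fresh feed = solute A in product, i.e. 1850×0.215 = (1−0.651)·F3·0.435.
F3 = 397.75/(0.435×0.349) = 2620 tonne/day.

2620 tonne/day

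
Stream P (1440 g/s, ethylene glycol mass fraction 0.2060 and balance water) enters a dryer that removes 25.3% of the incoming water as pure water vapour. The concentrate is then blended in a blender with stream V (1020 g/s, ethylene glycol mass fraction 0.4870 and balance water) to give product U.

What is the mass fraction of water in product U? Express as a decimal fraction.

0.6345

Vapour removed = 0.253×0.794×1440 = 289.27 g/s; concentrate = 1150.7 g/s.
water reaching the mixer = 854.09 (from concentrate) + 1020×0.513 = 1377.3 g/s.
Product flow = 1150.7 + 1020 = 2170.7 g/s; water fraction = 0.6345.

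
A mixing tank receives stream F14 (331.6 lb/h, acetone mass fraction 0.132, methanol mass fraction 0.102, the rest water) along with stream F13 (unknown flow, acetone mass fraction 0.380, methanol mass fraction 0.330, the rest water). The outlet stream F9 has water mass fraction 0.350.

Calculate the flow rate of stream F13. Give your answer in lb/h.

Let F13 be the unknown flow. Total out = 331.6 + F13.
water balance: 254.01 + 0.290·F13 = 0.350·(331.6 + F13)
(0.290 − 0.350)·F13 = 0.350×331.6 − 254.01 = -137.95
F13 = -137.95 / -0.060 = 2299.1 lb/h

2299 lb/h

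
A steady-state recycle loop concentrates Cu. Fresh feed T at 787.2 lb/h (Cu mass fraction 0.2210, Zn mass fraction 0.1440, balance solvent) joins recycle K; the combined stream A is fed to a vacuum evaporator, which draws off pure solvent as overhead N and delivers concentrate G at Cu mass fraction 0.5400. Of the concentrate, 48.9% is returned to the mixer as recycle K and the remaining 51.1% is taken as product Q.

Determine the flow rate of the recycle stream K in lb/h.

Overall Cu balance (none leaves overhead): Cu in fresh feed = Cu in product, i.e. 787.2×0.221 = (1−0.489)·G·0.540.
G = 173.97/(0.540×0.511) = 630.47 lb/h.
Recycle K = 0.489×630.47 = 308.3 lb/h.

308.3 lb/h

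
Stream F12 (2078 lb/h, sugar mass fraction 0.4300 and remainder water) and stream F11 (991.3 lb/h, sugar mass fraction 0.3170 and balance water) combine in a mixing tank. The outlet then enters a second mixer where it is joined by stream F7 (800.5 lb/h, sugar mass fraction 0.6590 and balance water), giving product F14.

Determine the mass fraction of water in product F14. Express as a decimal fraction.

Overall, product flow = 3869.8 lb/h.
water in = 2078×0.570 + 991.3×0.683 + 800.5×0.341 = 2134.5 lb/h.
water fraction in F14 = 0.5516.

0.5516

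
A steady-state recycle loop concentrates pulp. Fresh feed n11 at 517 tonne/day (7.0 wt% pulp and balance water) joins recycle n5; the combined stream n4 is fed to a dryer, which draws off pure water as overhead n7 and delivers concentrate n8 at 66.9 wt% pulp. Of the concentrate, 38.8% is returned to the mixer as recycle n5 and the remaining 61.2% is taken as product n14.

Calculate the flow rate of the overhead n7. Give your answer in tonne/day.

462.9 tonne/day

Overall pulp balance (none leaves overhead): pulp in fresh feed = pulp in product, i.e. 517×0.070 = (1−0.388)·n8·0.669.
n8 = 36.19/(0.669×0.612) = 88.392 tonne/day.
Recycle n5 = 0.388×88.392 = 34.296 tonne/day.
Combined feed n4 = 517 + 34.296 = 551.3 tonne/day.
Overhead n7 = n4 − n8 = 551.3 − 88.392 = 462.9 tonne/day.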